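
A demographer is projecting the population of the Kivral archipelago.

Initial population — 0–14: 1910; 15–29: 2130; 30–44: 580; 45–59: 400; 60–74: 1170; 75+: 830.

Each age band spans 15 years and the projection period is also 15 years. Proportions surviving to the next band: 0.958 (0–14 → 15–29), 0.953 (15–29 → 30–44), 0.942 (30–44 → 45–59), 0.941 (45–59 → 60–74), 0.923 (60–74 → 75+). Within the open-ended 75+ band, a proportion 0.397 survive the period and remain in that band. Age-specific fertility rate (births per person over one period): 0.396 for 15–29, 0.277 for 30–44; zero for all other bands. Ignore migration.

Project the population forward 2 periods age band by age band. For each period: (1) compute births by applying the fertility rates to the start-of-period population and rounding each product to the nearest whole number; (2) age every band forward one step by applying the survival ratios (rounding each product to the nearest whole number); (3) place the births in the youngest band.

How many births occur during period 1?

1004

Period 1:
Births: 2130 × 0.396 = 843  |  580 × 0.277 = 161 → 1004
15–29: 1910 × 0.958 = 1830
30–44: 2130 × 0.953 = 2030
45–59: 580 × 0.942 = 546
60–74: 400 × 0.941 = 376
75+: 1170 × 0.923 + 830 × 0.397 = 1080 + 330 = 1410
Giving 1004 / 1830 / 2030 / 546 / 376 / 1410.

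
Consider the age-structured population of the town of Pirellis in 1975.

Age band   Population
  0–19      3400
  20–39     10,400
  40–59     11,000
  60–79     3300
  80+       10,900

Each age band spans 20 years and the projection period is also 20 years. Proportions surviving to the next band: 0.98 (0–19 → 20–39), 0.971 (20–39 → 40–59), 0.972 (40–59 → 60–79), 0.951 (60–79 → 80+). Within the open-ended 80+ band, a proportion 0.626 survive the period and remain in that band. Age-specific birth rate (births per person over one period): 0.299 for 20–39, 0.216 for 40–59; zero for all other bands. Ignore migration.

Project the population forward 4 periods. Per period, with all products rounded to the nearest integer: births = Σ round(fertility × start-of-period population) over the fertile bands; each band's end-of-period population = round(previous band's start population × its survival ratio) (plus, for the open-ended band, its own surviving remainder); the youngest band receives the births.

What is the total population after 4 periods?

Numbering the bands 1..5 from youngest to oldest:
After projecting period 1:
Births: 10400 × 0.299 = 3110 ; 11000 × 0.216 = 2376 — total 5486
Band 2: 3400 × 0.98 = 3332
Band 3: 10400 × 0.971 = 10098
Band 4: 11000 × 0.972 = 10692
Band 5: 3300 × 0.951 + 10900 × 0.626 = 3138 + 6823 = 9961
Giving 5486 / 3332 / 10098 / 10692 / 9961.
After projecting period 2:
Births: 3332 × 0.299 = 996 ; 10098 × 0.216 = 2181 — total 3177
Band 2: 5486 × 0.98 = 5376
Band 3: 3332 × 0.971 = 3235
Band 4: 10098 × 0.972 = 9815
Band 5: 10692 × 0.951 + 9961 × 0.626 = 10168 + 6236 = 16404
Giving 3177 / 5376 / 3235 / 9815 / 16404.
After projecting period 3:
Births: 5376 × 0.299 = 1607 ; 3235 × 0.216 = 699 — total 2306
Band 2: 3177 × 0.98 = 3113
Band 3: 5376 × 0.971 = 5220
Band 4: 3235 × 0.972 = 3144
Band 5: 9815 × 0.951 + 16404 × 0.626 = 9334 + 10269 = 19603
Giving 2306 / 3113 / 5220 / 3144 / 19603.
After projecting period 4:
Births: 3113 × 0.299 = 931 ; 5220 × 0.216 = 1128 — total 2059
Band 2: 2306 × 0.98 = 2260
Band 3: 3113 × 0.971 = 3023
Band 4: 5220 × 0.972 = 5074
Band 5: 3144 × 0.951 + 19603 × 0.626 = 2990 + 12271 = 15261
Giving 2059 / 2260 / 3023 / 5074 / 15261.
Total after period 4: 2059 + 2260 + 3023 + 5074 + 15261 = 27677

27677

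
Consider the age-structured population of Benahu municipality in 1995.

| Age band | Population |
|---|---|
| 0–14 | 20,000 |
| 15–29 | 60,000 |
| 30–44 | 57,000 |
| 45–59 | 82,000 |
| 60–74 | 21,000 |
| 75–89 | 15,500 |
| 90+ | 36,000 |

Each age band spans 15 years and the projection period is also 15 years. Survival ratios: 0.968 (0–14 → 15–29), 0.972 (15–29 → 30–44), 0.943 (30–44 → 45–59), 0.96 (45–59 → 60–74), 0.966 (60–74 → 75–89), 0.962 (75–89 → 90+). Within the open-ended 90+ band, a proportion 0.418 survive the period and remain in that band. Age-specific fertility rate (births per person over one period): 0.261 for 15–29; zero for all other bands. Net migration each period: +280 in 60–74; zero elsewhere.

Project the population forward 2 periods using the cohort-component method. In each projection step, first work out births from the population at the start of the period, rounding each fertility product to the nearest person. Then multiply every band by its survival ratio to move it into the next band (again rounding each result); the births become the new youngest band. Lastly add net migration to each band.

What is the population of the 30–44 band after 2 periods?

After projecting period 1:
Births: 60000 * 0.261 = 15660
15–29: 20000 * 0.968 = 19360
30–44: 60000 * 0.972 = 58320
45–59: 57000 * 0.943 = 53751
60–74: 82000 * 0.96 = 78720
75–89: 21000 * 0.966 = 20286
90+: 15500 * 0.962 + 36000 * 0.418 = 14911 + 15048 = 29959
Net migration: 60–74 + 280 → 79000
End of period: [15660, 19360, 58320, 53751, 79000, 20286, 29959]
After projecting period 2:
Births: 19360 * 0.261 = 5053
15–29: 15660 * 0.968 = 15159
30–44: 19360 * 0.972 = 18818
45–59: 58320 * 0.943 = 54996
60–74: 53751 * 0.96 = 51601
75–89: 79000 * 0.966 = 76314
90+: 20286 * 0.962 + 29959 * 0.418 = 19515 + 12523 = 32038
Net migration: 60–74 + 280 → 51881
End of period: [5053, 15159, 18818, 54996, 51881, 76314, 32038]

18818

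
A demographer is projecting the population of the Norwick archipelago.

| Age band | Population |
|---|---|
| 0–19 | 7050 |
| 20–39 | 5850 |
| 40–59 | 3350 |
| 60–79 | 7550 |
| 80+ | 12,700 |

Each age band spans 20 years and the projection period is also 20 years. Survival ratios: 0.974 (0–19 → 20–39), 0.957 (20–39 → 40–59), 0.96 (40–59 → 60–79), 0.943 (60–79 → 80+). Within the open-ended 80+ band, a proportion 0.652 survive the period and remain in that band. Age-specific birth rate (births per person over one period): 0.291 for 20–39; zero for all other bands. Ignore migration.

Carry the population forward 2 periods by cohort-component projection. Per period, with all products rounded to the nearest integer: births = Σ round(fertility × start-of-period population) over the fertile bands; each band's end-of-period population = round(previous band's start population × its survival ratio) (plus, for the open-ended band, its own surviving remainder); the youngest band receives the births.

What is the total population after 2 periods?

28676

Call the groups 1 to 5, youngest first.
[period 1]
Births: 5850 × 0.291 = 1702
Group 2: 7050 × 0.974 = 6867
Group 3: 5850 × 0.957 = 5598
Group 4: 3350 × 0.96 = 3216
Group 5: 7550 × 0.943 + 12700 × 0.652 = 7120 + 8280 = 15400
End of period: [1702, 6867, 5598, 3216, 15400]
[period 2]
Births: 6867 × 0.291 = 1998
Group 2: 1702 × 0.974 = 1658
Group 3: 6867 × 0.957 = 6572
Group 4: 5598 × 0.96 = 5374
Group 5: 3216 × 0.943 + 15400 × 0.652 = 3033 + 10041 = 13074
End of period: [1998, 1658, 6572, 5374, 13074]
Total after period 2: 1998 + 1658 + 6572 + 5374 + 13074 = 28676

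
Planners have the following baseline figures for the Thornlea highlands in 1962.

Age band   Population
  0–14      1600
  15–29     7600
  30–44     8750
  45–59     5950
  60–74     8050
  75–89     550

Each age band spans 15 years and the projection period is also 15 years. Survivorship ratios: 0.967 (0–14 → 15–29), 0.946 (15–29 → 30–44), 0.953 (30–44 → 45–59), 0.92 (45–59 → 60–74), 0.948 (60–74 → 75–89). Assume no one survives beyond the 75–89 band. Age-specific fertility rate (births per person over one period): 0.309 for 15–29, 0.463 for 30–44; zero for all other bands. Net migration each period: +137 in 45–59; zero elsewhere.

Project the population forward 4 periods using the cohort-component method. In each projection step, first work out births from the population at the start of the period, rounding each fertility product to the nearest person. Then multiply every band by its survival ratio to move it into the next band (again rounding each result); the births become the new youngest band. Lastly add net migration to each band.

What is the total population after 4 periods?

Numbering the bands 1..6 from youngest to oldest:
[period 1]
Births: 7600 × 0.309 = 2348  |  8750 × 0.463 = 4051 ⇒ total 6399
Band 2: 1600 × 0.967 = 1547
Band 3: 7600 × 0.946 = 7190
Band 4: 8750 × 0.953 = 8339
Band 5: 5950 × 0.92 = 5474
Band 6: 8050 × 0.948 = 7631
Net migration: Band 4 + 137 → 8476
Population now: 0–14=6399, 15–29=1547, 30–44=7190, 45–59=8476, 60–74=5474, 75–89=7631
[period 2]
Births: 1547 × 0.309 = 478  |  7190 × 0.463 = 3329 ⇒ total 3807
Band 2: 6399 × 0.967 = 6188
Band 3: 1547 × 0.946 = 1463
Band 4: 7190 × 0.953 = 6852
Band 5: 8476 × 0.92 = 7798
Band 6: 5474 × 0.948 = 5189
Net migration: Band 4 + 137 → 6989
Population now: 0–14=3807, 15–29=6188, 30–44=1463, 45–59=6989, 60–74=7798, 75–89=5189
[period 3]
Births: 6188 × 0.309 = 1912  |  1463 × 0.463 = 677 ⇒ total 2589
Band 2: 3807 × 0.967 = 3681
Band 3: 6188 × 0.946 = 5854
Band 4: 1463 × 0.953 = 1394
Band 5: 6989 × 0.92 = 6430
Band 6: 7798 × 0.948 = 7393
Net migration: Band 4 + 137 → 1531
Population now: 0–14=2589, 15–29=3681, 30–44=5854, 45–59=1531, 60–74=6430, 75–89=7393
[period 4]
Births: 3681 × 0.309 = 1137  |  5854 × 0.463 = 2710 ⇒ total 3847
Band 2: 2589 × 0.967 = 2504
Band 3: 3681 × 0.946 = 3482
Band 4: 5854 × 0.953 = 5579
Band 5: 1531 × 0.92 = 1409
Band 6: 6430 × 0.948 = 6096
Net migration: Band 4 + 137 → 5716
Population now: 0–14=3847, 15–29=2504, 30–44=3482, 45–59=5716, 60–74=1409, 75–89=6096
Total after period 4: 3847 + 2504 + 3482 + 5716 + 1409 + 6096 = 23054

23054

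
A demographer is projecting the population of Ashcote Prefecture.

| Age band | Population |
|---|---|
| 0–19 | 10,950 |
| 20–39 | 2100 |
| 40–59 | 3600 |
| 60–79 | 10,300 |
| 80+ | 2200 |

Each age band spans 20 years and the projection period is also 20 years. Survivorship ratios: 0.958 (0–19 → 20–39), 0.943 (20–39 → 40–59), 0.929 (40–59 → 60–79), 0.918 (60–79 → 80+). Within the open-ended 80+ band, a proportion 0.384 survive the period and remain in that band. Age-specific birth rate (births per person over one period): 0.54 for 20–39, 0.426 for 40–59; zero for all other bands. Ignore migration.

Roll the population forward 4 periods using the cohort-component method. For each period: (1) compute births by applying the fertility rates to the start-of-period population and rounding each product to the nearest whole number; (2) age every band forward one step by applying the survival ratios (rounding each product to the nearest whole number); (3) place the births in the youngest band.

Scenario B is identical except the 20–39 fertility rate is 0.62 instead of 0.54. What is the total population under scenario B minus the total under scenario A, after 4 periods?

2251

Call the bands 1 to 5, youngest first.
[period 1]
Births: 2100 × 0.54 = 1134 ; 3600 × 0.426 = 1534 → 2668
Band 2: 10950 × 0.958 = 10490
Band 3: 2100 × 0.943 = 1980
Band 4: 3600 × 0.929 = 3344
Band 5: 10300 × 0.918 + 2200 × 0.384 = 9455 + 845 = 10300
End of period: [2668, 10490, 1980, 3344, 10300]
[period 2]
Births: 10490 × 0.54 = 5665 ; 1980 × 0.426 = 843 → 6508
Band 2: 2668 × 0.958 = 2556
Band 3: 10490 × 0.943 = 9892
Band 4: 1980 × 0.929 = 1839
Band 5: 3344 × 0.918 + 10300 × 0.384 = 3070 + 3955 = 7025
End of period: [6508, 2556, 9892, 1839, 7025]
[period 3]
Births: 2556 × 0.54 = 1380 ; 9892 × 0.426 = 4214 → 5594
Band 2: 6508 × 0.958 = 6235
Band 3: 2556 × 0.943 = 2410
Band 4: 9892 × 0.929 = 9190
Band 5: 1839 × 0.918 + 7025 × 0.384 = 1688 + 2698 = 4386
End of period: [5594, 6235, 2410, 9190, 4386]
[period 4]
Births: 6235 × 0.54 = 3367 ; 2410 × 0.426 = 1027 → 4394
Band 2: 5594 × 0.958 = 5359
Band 3: 6235 × 0.943 = 5880
Band 4: 2410 × 0.929 = 2239
Band 5: 9190 × 0.918 + 4386 × 0.384 = 8436 + 1684 = 10120
End of period: [4394, 5359, 5880, 2239, 10120]
Scenario A total after 4 periods: 27992
Scenario B projection —
[period 1]
Births: 2100 × 0.62 = 1302 ; 3600 × 0.426 = 1534 → 2836
Band 2: 10950 × 0.958 = 10490
Band 3: 2100 × 0.943 = 1980
Band 4: 3600 × 0.929 = 3344
Band 5: 10300 × 0.918 + 2200 × 0.384 = 9455 + 845 = 10300
End of period: [2836, 10490, 1980, 3344, 10300]
[period 2]
Births: 10490 × 0.62 = 6504 ; 1980 × 0.426 = 843 → 7347
Band 2: 2836 × 0.958 = 2717
Band 3: 10490 × 0.943 = 9892
Band 4: 1980 × 0.929 = 1839
Band 5: 3344 × 0.918 + 10300 × 0.384 = 3070 + 3955 = 7025
End of period: [7347, 2717, 9892, 1839, 7025]
[period 3]
Births: 2717 × 0.62 = 1685 ; 9892 × 0.426 = 4214 → 5899
Band 2: 7347 × 0.958 = 7038
Band 3: 2717 × 0.943 = 2562
Band 4: 9892 × 0.929 = 9190
Band 5: 1839 × 0.918 + 7025 × 0.384 = 1688 + 2698 = 4386
End of period: [5899, 7038, 2562, 9190, 4386]
[period 4]
Births: 7038 × 0.62 = 4364 ; 2562 × 0.426 = 1091 → 5455
Band 2: 5899 × 0.958 = 5651
Band 3: 7038 × 0.943 = 6637
Band 4: 2562 × 0.929 = 2380
Band 5: 9190 × 0.918 + 4386 × 0.384 = 8436 + 1684 = 10120
End of period: [5455, 5651, 6637, 2380, 10120]
Scenario B total after 4 periods: 30243
Difference B − A = 30243 − 27992 = 2251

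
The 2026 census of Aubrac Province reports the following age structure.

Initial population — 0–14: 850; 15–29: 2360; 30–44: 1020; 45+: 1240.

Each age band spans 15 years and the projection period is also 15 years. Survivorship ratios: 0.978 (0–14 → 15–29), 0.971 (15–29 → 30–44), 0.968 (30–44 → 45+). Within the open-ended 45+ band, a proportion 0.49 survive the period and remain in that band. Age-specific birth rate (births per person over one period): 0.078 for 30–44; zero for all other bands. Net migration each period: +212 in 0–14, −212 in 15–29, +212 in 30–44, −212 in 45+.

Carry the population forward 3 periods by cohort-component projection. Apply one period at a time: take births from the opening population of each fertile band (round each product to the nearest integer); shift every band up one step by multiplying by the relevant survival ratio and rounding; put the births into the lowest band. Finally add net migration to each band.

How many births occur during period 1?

After projecting period 1:
Births: 1020 × 0.078 = 80
15–29: 850 × 0.978 = 831
30–44: 2360 × 0.971 = 2292
45+: 1020 × 0.968 + 1240 × 0.49 = 987 + 608 = 1595
Net migration: 0–14 + 212 → 292; 15–29 − 212 → 619; 30–44 + 212 → 2504; 45+ − 212 → 1383
Population now: 0–14=292, 15–29=619, 30–44=2504, 45+=1383

80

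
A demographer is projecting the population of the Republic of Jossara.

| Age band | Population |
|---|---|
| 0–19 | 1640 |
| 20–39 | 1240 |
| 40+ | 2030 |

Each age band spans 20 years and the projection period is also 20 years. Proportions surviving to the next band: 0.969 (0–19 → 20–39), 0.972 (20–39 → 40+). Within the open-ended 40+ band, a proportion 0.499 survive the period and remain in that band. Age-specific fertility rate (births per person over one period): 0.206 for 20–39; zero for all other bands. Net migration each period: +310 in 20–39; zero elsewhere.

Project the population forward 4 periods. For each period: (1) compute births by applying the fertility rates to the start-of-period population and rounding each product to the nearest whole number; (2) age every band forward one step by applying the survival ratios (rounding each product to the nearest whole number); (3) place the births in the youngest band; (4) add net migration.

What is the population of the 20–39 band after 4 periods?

421

— Period 1 —
Births: 1240 * 0.206 = 255
20–39: 1640 * 0.969 = 1589
40+: 1240 * 0.972 + 2030 * 0.499 = 1205 + 1013 = 2218
Net migration: 20–39 + 310 → 1899
Population now: 0–19=255, 20–39=1899, 40+=2218
— Period 2 —
Births: 1899 * 0.206 = 391
20–39: 255 * 0.969 = 247
40+: 1899 * 0.972 + 2218 * 0.499 = 1846 + 1107 = 2953
Net migration: 20–39 + 310 → 557
Population now: 0–19=391, 20–39=557, 40+=2953
— Period 3 —
Births: 557 * 0.206 = 115
20–39: 391 * 0.969 = 379
40+: 557 * 0.972 + 2953 * 0.499 = 541 + 1474 = 2015
Net migration: 20–39 + 310 → 689
Population now: 0–19=115, 20–39=689, 40+=2015
— Period 4 —
Births: 689 * 0.206 = 142
20–39: 115 * 0.969 = 111
40+: 689 * 0.972 + 2015 * 0.499 = 670 + 1005 = 1675
Net migration: 20–39 + 310 → 421
Population now: 0–19=142, 20–39=421, 40+=1675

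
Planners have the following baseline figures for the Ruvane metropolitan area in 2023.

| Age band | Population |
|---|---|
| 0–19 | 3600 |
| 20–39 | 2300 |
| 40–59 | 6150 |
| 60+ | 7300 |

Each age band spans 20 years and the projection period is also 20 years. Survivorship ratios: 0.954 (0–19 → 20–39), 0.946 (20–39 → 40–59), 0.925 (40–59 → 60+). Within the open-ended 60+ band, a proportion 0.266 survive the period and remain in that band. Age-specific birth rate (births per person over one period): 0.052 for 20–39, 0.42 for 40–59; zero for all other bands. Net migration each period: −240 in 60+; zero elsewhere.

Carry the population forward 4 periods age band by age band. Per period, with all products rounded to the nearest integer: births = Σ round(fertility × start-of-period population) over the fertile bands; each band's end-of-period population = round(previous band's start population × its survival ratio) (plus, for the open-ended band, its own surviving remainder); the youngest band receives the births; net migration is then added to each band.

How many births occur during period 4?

— Period 1 —
Births: 2300 * 0.052 = 120 ; 6150 * 0.42 = 2583 — total 2703
20–39: 3600 * 0.954 = 3434
40–59: 2300 * 0.946 = 2176
60+: 6150 * 0.925 + 7300 * 0.266 = 5689 + 1942 = 7631
Net migration: 60+ − 240 → 7391
End of period: [2703, 3434, 2176, 7391]
— Period 2 —
Births: 3434 * 0.052 = 179 ; 2176 * 0.42 = 914 — total 1093
20–39: 2703 * 0.954 = 2579
40–59: 3434 * 0.946 = 3249
60+: 2176 * 0.925 + 7391 * 0.266 = 2013 + 1966 = 3979
Net migration: 60+ − 240 → 3739
End of period: [1093, 2579, 3249, 3739]
— Period 3 —
Births: 2579 * 0.052 = 134 ; 3249 * 0.42 = 1365 — total 1499
20–39: 1093 * 0.954 = 1043
40–59: 2579 * 0.946 = 2440
60+: 3249 * 0.925 + 3739 * 0.266 = 3005 + 995 = 4000
Net migration: 60+ − 240 → 3760
End of period: [1499, 1043, 2440, 3760]
— Period 4 —
Births: 1043 * 0.052 = 54 ; 2440 * 0.42 = 1025 — total 1079
20–39: 1499 * 0.954 = 1430
40–59: 1043 * 0.946 = 987
60+: 2440 * 0.925 + 3760 * 0.266 = 2257 + 1000 = 3257
Net migration: 60+ − 240 → 3017
End of period: [1079, 1430, 987, 3017]

1079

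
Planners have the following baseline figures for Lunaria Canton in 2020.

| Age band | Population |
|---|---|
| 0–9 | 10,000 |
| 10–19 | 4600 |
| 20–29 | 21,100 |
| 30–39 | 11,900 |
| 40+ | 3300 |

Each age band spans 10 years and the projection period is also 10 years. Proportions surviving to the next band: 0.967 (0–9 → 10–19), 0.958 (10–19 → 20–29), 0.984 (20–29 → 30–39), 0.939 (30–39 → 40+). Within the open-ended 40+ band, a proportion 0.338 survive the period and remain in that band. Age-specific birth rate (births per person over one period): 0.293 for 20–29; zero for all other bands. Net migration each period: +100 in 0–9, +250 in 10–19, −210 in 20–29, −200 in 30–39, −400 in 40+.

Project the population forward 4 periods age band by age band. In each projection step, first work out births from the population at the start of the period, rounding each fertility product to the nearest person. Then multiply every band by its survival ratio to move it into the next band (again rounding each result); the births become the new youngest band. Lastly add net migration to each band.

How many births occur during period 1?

6182

Let group 1 be 0–9 through group 5 = 40+.
— Period 1 —
Births: 21100 × 0.293 = 6182
Group 2: 10000 × 0.967 = 9670
Group 3: 4600 × 0.958 = 4407
Group 4: 21100 × 0.984 = 20762
Group 5: 11900 × 0.939 + 3300 × 0.338 = 11174 + 1115 = 12289
Net migration: Group 1 + 100 → 6282; Group 2 + 250 → 9920; Group 3 − 210 → 4197; Group 4 − 200 → 20562; Group 5 − 400 → 11889
Giving 6282 / 9920 / 4197 / 20562 / 11889.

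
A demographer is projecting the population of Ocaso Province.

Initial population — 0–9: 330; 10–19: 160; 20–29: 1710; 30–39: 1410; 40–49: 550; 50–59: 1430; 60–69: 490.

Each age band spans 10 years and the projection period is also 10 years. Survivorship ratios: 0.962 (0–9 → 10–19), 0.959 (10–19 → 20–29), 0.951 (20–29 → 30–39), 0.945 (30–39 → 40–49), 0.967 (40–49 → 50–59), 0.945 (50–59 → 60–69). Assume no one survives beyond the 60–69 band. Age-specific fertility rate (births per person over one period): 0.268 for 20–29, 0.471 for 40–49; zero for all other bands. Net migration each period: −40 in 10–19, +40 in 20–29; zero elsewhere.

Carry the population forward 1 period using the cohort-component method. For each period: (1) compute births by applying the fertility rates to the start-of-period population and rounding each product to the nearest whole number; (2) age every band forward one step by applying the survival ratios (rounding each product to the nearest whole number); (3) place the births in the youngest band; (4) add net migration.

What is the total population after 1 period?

After projecting period 1:
Births: 1710 * 0.268 = 458, 550 * 0.471 = 259 → total 717
10–19: 330 * 0.962 = 317
20–29: 160 * 0.959 = 153
30–39: 1710 * 0.951 = 1626
40–49: 1410 * 0.945 = 1332
50–59: 550 * 0.967 = 532
60–69: 1430 * 0.945 = 1351
Net migration: 10–19 − 40 → 277; 20–29 + 40 → 193
→ [717, 277, 193, 1626, 1332, 532, 1351]
Total after period 1: 717 + 277 + 193 + 1626 + 1332 + 532 + 1351 = 6028

6028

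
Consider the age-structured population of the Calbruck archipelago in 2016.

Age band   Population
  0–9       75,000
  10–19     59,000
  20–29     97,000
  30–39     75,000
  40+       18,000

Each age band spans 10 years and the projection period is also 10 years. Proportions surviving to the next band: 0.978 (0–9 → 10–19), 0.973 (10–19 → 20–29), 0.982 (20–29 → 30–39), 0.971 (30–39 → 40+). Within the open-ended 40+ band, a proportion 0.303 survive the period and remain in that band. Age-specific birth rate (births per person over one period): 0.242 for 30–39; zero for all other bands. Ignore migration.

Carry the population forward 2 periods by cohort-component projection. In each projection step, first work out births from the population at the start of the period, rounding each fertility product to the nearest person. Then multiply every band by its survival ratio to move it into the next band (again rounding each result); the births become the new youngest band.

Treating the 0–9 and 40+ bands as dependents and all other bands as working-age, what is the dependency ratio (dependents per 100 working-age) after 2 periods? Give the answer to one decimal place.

95.7

Period 1.
Births: 75000 × 0.242 = 18150
10–19: 75000 × 0.978 = 73350
20–29: 59000 × 0.973 = 57407
30–39: 97000 × 0.982 = 95254
40+: 75000 × 0.971 + 18000 × 0.303 = 72825 + 5454 = 78279
End of period: [18150, 73350, 57407, 95254, 78279]
Period 2.
Births: 95254 × 0.242 = 23051
10–19: 18150 × 0.978 = 17751
20–29: 73350 × 0.973 = 71370
30–39: 57407 × 0.982 = 56374
40+: 95254 × 0.971 + 78279 × 0.303 = 92492 + 23719 = 116211
End of period: [23051, 17751, 71370, 56374, 116211]
Dependents (band 0–9 + band 40+) = 23051 + 116211 = 139262; working-age = 145495; ratio = 139262/145495 × 100 = 95.7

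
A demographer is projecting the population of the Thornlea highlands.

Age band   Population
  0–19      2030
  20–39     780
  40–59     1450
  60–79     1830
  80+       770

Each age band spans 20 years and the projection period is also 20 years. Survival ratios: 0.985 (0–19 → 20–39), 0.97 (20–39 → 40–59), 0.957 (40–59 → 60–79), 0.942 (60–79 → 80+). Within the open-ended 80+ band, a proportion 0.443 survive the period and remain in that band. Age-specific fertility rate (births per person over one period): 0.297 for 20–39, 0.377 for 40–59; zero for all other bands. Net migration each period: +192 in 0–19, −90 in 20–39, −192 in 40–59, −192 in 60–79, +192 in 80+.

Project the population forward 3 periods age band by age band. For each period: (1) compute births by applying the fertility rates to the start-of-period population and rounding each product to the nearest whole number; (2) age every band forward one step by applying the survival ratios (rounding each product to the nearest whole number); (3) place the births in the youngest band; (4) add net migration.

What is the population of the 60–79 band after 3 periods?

After projecting period 1:
Births: 780 × 0.297 = 232, 1450 × 0.377 = 547 — total 779
20–39: 2030 × 0.985 = 2000
40–59: 780 × 0.97 = 757
60–79: 1450 × 0.957 = 1388
80+: 1830 × 0.942 + 770 × 0.443 = 1724 + 341 = 2065
Net migration: 0–19 + 192 → 971; 20–39 − 90 → 1910; 40–59 − 192 → 565; 60–79 − 192 → 1196; 80+ + 192 → 2257
Giving 971 / 1910 / 565 / 1196 / 2257.
After projecting period 2:
Births: 1910 × 0.297 = 567, 565 × 0.377 = 213 — total 780
20–39: 971 × 0.985 = 956
40–59: 1910 × 0.97 = 1853
60–79: 565 × 0.957 = 541
80+: 1196 × 0.942 + 2257 × 0.443 = 1127 + 1000 = 2127
Net migration: 0–19 + 192 → 972; 20–39 − 90 → 866; 40–59 − 192 → 1661; 60–79 − 192 → 349; 80+ + 192 → 2319
Giving 972 / 866 / 1661 / 349 / 2319.
After projecting period 3:
Births: 866 × 0.297 = 257, 1661 × 0.377 = 626 — total 883
20–39: 972 × 0.985 = 957
40–59: 866 × 0.97 = 840
60–79: 1661 × 0.957 = 1590
80+: 349 × 0.942 + 2319 × 0.443 = 329 + 1027 = 1356
Net migration: 0–19 + 192 → 1075; 20–39 − 90 → 867; 40–59 − 192 → 648; 60–79 − 192 → 1398; 80+ + 192 → 1548
Giving 1075 / 867 / 648 / 1398 / 1548.

1398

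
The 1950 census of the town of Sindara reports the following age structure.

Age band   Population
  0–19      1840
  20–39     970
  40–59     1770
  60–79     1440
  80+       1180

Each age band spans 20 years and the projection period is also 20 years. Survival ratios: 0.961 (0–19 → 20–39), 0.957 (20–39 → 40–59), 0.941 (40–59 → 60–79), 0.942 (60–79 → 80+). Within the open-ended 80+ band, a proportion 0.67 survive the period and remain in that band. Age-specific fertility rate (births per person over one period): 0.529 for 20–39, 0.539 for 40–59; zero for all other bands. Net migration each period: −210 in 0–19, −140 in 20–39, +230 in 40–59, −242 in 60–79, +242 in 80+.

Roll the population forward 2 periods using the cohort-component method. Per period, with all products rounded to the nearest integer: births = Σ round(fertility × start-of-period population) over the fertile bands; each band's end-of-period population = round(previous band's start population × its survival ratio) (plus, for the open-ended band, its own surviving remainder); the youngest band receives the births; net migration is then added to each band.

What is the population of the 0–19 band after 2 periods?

(Bands numbered youngest = 1 to oldest = 5.)
— Period 1 —
Births: 970 × 0.529 = 513 ; 1770 × 0.539 = 954 — total 1467
Band 2: 1840 × 0.961 = 1768
Band 3: 970 × 0.957 = 928
Band 4: 1770 × 0.941 = 1666
Band 5: 1440 × 0.942 + 1180 × 0.67 = 1356 + 791 = 2147
Net migration: Band 1 − 210 → 1257; Band 2 − 140 → 1628; Band 3 + 230 → 1158; Band 4 − 242 → 1424; Band 5 + 242 → 2389
Population now: 0–19=1257, 20–39=1628, 40–59=1158, 60–79=1424, 80+=2389
— Period 2 —
Births: 1628 × 0.529 = 861 ; 1158 × 0.539 = 624 — total 1485
Band 2: 1257 × 0.961 = 1208
Band 3: 1628 × 0.957 = 1558
Band 4: 1158 × 0.941 = 1090
Band 5: 1424 × 0.942 + 2389 × 0.67 = 1341 + 1601 = 2942
Net migration: Band 1 − 210 → 1275; Band 2 − 140 → 1068; Band 3 + 230 → 1788; Band 4 − 242 → 848; Band 5 + 242 → 3184
Population now: 0–19=1275, 20–39=1068, 40–59=1788, 60–79=848, 80+=3184

1275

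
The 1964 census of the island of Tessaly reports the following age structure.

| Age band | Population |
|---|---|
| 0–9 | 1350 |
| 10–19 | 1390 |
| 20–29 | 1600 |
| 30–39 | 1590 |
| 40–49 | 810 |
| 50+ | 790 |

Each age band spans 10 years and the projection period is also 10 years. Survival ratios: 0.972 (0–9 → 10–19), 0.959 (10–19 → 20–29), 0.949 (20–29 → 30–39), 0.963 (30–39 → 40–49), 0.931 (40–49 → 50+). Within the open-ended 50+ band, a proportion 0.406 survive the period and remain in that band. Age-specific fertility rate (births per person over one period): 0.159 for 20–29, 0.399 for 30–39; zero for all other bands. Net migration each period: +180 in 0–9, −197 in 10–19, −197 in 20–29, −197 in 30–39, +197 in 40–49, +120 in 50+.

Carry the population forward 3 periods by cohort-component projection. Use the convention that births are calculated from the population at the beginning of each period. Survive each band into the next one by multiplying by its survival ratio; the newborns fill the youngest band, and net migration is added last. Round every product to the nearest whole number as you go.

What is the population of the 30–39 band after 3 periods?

631

[period 1]
Births: 1600 × 0.159 = 254  |  1590 × 0.399 = 634 ⇒ total 888
10–19: 1350 × 0.972 = 1312
20–29: 1390 × 0.959 = 1333
30–39: 1600 × 0.949 = 1518
40–49: 1590 × 0.963 = 1531
50+: 810 × 0.931 + 790 × 0.406 = 754 + 321 = 1075
Net migration: 0–9 + 180 → 1068; 10–19 − 197 → 1115; 20–29 − 197 → 1136; 30–39 − 197 → 1321; 40–49 + 197 → 1728; 50+ + 120 → 1195
Population now: 0–9=1068, 10–19=1115, 20–29=1136, 30–39=1321, 40–49=1728, 50+=1195
[period 2]
Births: 1136 × 0.159 = 181  |  1321 × 0.399 = 527 ⇒ total 708
10–19: 1068 × 0.972 = 1038
20–29: 1115 × 0.959 = 1069
30–39: 1136 × 0.949 = 1078
40–49: 1321 × 0.963 = 1272
50+: 1728 × 0.931 + 1195 × 0.406 = 1609 + 485 = 2094
Net migration: 0–9 + 180 → 888; 10–19 − 197 → 841; 20–29 − 197 → 872; 30–39 − 197 → 881; 40–49 + 197 → 1469; 50+ + 120 → 2214
Population now: 0–9=888, 10–19=841, 20–29=872, 30–39=881, 40–49=1469, 50+=2214
[period 3]
Births: 872 × 0.159 = 139  |  881 × 0.399 = 352 ⇒ total 491
10–19: 888 × 0.972 = 863
20–29: 841 × 0.959 = 807
30–39: 872 × 0.949 = 828
40–49: 881 × 0.963 = 848
50+: 1469 × 0.931 + 2214 × 0.406 = 1368 + 899 = 2267
Net migration: 0–9 + 180 → 671; 10–19 − 197 → 666; 20–29 − 197 → 610; 30–39 − 197 → 631; 40–49 + 197 → 1045; 50+ + 120 → 2387
Population now: 0–9=671, 10–19=666, 20–29=610, 30–39=631, 40–49=1045, 50+=2387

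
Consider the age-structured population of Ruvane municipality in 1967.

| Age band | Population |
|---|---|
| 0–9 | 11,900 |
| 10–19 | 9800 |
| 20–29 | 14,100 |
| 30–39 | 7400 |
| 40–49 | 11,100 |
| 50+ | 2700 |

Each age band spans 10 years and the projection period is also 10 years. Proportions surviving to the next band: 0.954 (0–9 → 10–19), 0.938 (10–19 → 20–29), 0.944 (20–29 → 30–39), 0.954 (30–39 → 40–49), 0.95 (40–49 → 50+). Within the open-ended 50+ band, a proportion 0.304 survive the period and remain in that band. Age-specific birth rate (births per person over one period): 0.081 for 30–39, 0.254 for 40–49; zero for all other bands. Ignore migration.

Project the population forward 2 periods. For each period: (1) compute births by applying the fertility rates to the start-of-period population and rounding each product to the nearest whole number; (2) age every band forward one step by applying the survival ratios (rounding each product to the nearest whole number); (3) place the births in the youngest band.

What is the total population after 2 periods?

Numbering the groups 1..6 from youngest to oldest:
After projecting period 1:
Births: 7400 × 0.081 = 599  |  11100 × 0.254 = 2819 — total 3418
Group 2: 11900 × 0.954 = 11353
Group 3: 9800 × 0.938 = 9192
Group 4: 14100 × 0.944 = 13310
Group 5: 7400 × 0.954 = 7060
Group 6: 11100 × 0.95 + 2700 × 0.304 = 10545 + 821 = 11366
Population now: 0–9=3418, 10–19=11353, 20–29=9192, 30–39=13310, 40–49=7060, 50+=11366
After projecting period 2:
Births: 13310 × 0.081 = 1078  |  7060 × 0.254 = 1793 — total 2871
Group 2: 3418 × 0.954 = 3261
Group 3: 11353 × 0.938 = 10649
Group 4: 9192 × 0.944 = 8677
Group 5: 13310 × 0.954 = 12698
Group 6: 7060 × 0.95 + 11366 × 0.304 = 6707 + 3455 = 10162
Population now: 0–9=2871, 10–19=3261, 20–29=10649, 30–39=8677, 40–49=12698, 50+=10162
Total after period 2: 2871 + 3261 + 10649 + 8677 + 12698 + 10162 = 48318

48318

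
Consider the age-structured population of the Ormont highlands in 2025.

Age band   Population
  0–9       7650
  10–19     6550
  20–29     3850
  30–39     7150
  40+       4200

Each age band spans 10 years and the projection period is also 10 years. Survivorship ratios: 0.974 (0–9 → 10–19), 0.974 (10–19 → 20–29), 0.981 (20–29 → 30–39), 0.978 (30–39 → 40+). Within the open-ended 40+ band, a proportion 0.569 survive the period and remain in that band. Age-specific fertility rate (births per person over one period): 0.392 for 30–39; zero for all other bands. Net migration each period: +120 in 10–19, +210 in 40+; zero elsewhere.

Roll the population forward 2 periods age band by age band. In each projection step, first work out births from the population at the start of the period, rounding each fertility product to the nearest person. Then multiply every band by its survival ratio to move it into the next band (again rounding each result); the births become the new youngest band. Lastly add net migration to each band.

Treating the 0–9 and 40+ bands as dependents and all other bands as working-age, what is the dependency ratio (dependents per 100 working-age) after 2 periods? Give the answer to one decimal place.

Call the groups 1 to 5, youngest first.
Period 1:
Births: 7150 * 0.392 = 2803
Group 2: 7650 * 0.974 = 7451
Group 3: 6550 * 0.974 = 6380
Group 4: 3850 * 0.981 = 3777
Group 5: 7150 * 0.978 + 4200 * 0.569 = 6993 + 2390 = 9383
Net migration: Group 2 + 120 → 7571; Group 5 + 210 → 9593
End of period: [2803, 7571, 6380, 3777, 9593]
Period 2:
Births: 3777 * 0.392 = 1481
Group 2: 2803 * 0.974 = 2730
Group 3: 7571 * 0.974 = 7374
Group 4: 6380 * 0.981 = 6259
Group 5: 3777 * 0.978 + 9593 * 0.569 = 3694 + 5458 = 9152
Net migration: Group 2 + 120 → 2850; Group 5 + 210 → 9362
End of period: [1481, 2850, 7374, 6259, 9362]
Dependents (band 0–9 + band 40+) = 1481 + 9362 = 10843; working-age = 16483; ratio = 10843/16483 × 100 = 65.8

65.8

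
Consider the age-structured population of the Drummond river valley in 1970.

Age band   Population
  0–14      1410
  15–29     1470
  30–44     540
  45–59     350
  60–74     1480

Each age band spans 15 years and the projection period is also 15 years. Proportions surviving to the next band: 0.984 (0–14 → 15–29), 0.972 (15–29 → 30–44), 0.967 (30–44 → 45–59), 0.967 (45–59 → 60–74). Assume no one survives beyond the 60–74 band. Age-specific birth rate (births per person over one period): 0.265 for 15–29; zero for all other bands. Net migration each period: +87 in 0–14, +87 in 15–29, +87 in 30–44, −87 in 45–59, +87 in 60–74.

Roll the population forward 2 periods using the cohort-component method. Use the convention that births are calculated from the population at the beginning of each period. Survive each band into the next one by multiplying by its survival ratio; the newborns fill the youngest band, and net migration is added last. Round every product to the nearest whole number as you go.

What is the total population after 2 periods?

4441

After projecting period 1:
Births: 1470 × 0.265 = 390
15–29: 1410 × 0.984 = 1387
30–44: 1470 × 0.972 = 1429
45–59: 540 × 0.967 = 522
60–74: 350 × 0.967 = 338
Net migration: 0–14 + 87 → 477; 15–29 + 87 → 1474; 30–44 + 87 → 1516; 45–59 − 87 → 435; 60–74 + 87 → 425
Population now: 0–14=477, 15–29=1474, 30–44=1516, 45–59=435, 60–74=425
After projecting period 2:
Births: 1474 × 0.265 = 391
15–29: 477 × 0.984 = 469
30–44: 1474 × 0.972 = 1433
45–59: 1516 × 0.967 = 1466
60–74: 435 × 0.967 = 421
Net migration: 0–14 + 87 → 478; 15–29 + 87 → 556; 30–44 + 87 → 1520; 45–59 − 87 → 1379; 60–74 + 87 → 508
Population now: 0–14=478, 15–29=556, 30–44=1520, 45–59=1379, 60–74=508
Total after period 2: 478 + 556 + 1520 + 1379 + 508 = 4441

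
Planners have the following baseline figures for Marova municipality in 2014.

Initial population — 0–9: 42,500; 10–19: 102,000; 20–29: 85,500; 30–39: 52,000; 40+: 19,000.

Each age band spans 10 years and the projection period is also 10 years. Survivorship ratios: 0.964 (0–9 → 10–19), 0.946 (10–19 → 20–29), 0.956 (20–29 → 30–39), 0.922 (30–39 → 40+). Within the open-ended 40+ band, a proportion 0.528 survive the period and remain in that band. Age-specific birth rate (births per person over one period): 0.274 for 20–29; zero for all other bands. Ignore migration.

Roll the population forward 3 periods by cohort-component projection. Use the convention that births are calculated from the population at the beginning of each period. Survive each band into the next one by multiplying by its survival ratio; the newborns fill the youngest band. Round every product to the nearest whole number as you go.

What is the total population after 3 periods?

235529

— Period 1 —
Births: 85500 × 0.274 = 23427
10–19: 42500 × 0.964 = 40970
20–29: 102000 × 0.946 = 96492
30–39: 85500 × 0.956 = 81738
40+: 52000 × 0.922 + 19000 × 0.528 = 47944 + 10032 = 57976
Population now: 0–9=23427, 10–19=40970, 20–29=96492, 30–39=81738, 40+=57976
— Period 2 —
Births: 96492 × 0.274 = 26439
10–19: 23427 × 0.964 = 22584
20–29: 40970 × 0.946 = 38758
30–39: 96492 × 0.956 = 92246
40+: 81738 × 0.922 + 57976 × 0.528 = 75362 + 30611 = 105973
Population now: 0–9=26439, 10–19=22584, 20–29=38758, 30–39=92246, 40+=105973
— Period 3 —
Births: 38758 × 0.274 = 10620
10–19: 26439 × 0.964 = 25487
20–29: 22584 × 0.946 = 21364
30–39: 38758 × 0.956 = 37053
40+: 92246 × 0.922 + 105973 × 0.528 = 85051 + 55954 = 141005
Population now: 0–9=10620, 10–19=25487, 20–29=21364, 30–39=37053, 40+=141005
Total after period 3: 10620 + 25487 + 21364 + 37053 + 141005 = 235529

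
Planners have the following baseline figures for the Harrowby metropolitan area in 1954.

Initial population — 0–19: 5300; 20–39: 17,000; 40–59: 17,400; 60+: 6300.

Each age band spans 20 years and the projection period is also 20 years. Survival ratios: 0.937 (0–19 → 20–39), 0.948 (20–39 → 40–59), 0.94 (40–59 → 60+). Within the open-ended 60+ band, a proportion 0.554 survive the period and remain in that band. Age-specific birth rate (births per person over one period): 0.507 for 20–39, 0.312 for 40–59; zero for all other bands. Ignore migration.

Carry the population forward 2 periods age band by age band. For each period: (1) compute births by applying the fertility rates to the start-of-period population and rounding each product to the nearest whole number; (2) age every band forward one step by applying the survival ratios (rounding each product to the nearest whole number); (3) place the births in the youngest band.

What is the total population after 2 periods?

51561

Period 1.
Births: 17000 × 0.507 = 8619, 17400 × 0.312 = 5429 → total 14048
20–39: 5300 × 0.937 = 4966
40–59: 17000 × 0.948 = 16116
60+: 17400 × 0.94 + 6300 × 0.554 = 16356 + 3490 = 19846
Population now: 0–19=14048, 20–39=4966, 40–59=16116, 60+=19846
Period 2.
Births: 4966 × 0.507 = 2518, 16116 × 0.312 = 5028 → total 7546
20–39: 14048 × 0.937 = 13163
40–59: 4966 × 0.948 = 4708
60+: 16116 × 0.94 + 19846 × 0.554 = 15149 + 10995 = 26144
Population now: 0–19=7546, 20–39=13163, 40–59=4708, 60+=26144
Total after period 2: 7546 + 13163 + 4708 + 26144 = 51561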